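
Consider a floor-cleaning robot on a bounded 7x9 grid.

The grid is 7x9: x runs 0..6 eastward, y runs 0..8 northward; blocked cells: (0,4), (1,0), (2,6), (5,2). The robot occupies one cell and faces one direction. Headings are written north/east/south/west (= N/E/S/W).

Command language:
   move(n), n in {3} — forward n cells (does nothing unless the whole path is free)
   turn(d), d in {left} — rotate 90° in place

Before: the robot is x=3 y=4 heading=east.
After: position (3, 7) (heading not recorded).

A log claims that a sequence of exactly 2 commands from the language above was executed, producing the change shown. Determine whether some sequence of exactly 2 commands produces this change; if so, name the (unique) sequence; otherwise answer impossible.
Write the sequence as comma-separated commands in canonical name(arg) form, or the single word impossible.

key: order matters: swapping turn(left) and move(3) lands elsewhere
begin: x=3 y=4 heading=east
1. turn(left) → x=3 y=4 heading=north
2. move(3) → x=3 y=7 heading=north
no other 2-command option fits: unique.

turn(left), move(3)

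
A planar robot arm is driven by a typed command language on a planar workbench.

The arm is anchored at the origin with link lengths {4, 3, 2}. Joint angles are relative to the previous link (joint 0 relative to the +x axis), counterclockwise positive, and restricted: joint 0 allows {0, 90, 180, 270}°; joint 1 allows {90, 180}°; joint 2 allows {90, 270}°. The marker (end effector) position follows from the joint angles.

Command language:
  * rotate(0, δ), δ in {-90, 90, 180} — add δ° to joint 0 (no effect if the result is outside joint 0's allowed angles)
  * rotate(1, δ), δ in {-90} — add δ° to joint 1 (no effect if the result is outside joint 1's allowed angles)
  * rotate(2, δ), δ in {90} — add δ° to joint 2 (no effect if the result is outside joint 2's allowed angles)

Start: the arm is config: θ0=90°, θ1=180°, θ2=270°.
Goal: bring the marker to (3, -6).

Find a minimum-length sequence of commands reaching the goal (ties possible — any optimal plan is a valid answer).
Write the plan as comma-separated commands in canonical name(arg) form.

rotate(0, 180), rotate(1, -90)

initial: config: θ0=90°, θ1=180°, θ2=270°
[1] after rotate(0, 180): config: θ0=270°, θ1=180°, θ2=270°
[2] after rotate(1, -90): config: θ0=270°, θ1=90°, θ2=270°
nothing shorter than 2 reaches the goal.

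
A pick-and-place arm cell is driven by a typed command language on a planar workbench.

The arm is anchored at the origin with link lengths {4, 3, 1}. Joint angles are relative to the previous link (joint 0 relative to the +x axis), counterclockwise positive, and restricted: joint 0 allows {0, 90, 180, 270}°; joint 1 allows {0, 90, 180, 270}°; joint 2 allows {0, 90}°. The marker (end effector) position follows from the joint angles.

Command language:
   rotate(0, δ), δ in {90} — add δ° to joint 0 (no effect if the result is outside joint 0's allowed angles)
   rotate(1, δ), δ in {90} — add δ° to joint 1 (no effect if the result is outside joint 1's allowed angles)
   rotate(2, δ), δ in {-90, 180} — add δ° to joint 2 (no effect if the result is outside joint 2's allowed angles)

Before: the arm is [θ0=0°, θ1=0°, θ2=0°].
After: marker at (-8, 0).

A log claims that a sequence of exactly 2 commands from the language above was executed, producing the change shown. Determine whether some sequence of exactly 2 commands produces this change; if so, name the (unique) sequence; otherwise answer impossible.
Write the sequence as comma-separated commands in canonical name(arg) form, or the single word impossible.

start: [θ0=0°, θ1=0°, θ2=0°]
step 1 (rotate(0, 90)): [θ0=90°, θ1=0°, θ2=0°]
step 2 (rotate(0, 90)): [θ0=180°, θ1=0°, θ2=0°]
no rival 2-sequence matches.

rotate(0, 90), rotate(0, 90)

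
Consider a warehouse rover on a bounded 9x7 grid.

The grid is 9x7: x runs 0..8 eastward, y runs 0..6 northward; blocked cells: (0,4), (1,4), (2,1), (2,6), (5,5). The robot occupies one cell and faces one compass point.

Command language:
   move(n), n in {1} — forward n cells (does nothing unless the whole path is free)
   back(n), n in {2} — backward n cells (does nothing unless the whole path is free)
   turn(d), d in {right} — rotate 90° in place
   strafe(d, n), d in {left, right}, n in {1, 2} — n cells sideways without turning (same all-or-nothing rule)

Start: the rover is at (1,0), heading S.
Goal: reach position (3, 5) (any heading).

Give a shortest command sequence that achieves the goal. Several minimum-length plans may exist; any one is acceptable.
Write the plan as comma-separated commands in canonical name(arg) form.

start: at (1,0), heading S
step 1 (strafe(left, 2)): at (3,0), heading S
step 2 (turn(right)): at (3,0), heading W
step 3 (strafe(right, 1)): at (3,1), heading W
step 4 (strafe(right, 2)): at (3,3), heading W
step 5 (strafe(right, 2)): at (3,5), heading W
nothing shorter than 5 reaches the goal.

strafe(left, 2), turn(right), strafe(right, 1), strafe(right, 2), strafe(right, 2)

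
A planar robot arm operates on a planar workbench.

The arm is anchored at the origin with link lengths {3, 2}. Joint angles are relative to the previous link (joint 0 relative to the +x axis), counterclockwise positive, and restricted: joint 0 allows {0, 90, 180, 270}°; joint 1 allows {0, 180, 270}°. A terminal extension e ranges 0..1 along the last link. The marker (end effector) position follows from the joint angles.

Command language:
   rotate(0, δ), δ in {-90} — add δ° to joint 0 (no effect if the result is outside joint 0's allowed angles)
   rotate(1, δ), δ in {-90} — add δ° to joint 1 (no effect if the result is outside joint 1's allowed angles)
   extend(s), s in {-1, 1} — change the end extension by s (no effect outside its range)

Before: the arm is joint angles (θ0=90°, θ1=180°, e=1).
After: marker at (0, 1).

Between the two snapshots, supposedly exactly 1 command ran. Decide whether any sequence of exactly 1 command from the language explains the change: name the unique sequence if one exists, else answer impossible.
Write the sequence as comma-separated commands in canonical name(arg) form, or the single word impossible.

extend(-1)

initial: joint angles (θ0=90°, θ1=180°, e=1)
step 1 (extend(-1)): joint angles (θ0=90°, θ1=180°, e=0)
no rival 1-sequence matches.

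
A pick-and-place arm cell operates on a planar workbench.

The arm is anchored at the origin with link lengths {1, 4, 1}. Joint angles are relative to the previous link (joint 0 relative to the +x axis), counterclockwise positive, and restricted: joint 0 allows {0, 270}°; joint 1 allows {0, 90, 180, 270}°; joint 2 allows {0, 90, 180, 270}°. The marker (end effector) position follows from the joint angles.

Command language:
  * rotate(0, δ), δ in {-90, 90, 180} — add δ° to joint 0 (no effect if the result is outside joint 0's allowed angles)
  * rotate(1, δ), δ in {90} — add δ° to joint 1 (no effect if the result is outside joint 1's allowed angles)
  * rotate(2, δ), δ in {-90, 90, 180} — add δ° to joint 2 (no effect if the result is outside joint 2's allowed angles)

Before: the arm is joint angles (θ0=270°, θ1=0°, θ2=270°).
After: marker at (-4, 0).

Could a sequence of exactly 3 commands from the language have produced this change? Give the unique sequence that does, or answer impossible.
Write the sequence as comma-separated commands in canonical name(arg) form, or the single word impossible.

rotate(1, 90), rotate(1, 90), rotate(1, 90)

t0: joint angles (θ0=270°, θ1=0°, θ2=270°)
t=1 rotate(1, 90) ⇒ joint angles (θ0=270°, θ1=90°, θ2=270°)
t=2 rotate(1, 90) ⇒ joint angles (θ0=270°, θ1=180°, θ2=270°)
t=3 rotate(1, 90) ⇒ joint angles (θ0=270°, θ1=270°, θ2=270°)
uniquely the one of 343 3-step routes that fits.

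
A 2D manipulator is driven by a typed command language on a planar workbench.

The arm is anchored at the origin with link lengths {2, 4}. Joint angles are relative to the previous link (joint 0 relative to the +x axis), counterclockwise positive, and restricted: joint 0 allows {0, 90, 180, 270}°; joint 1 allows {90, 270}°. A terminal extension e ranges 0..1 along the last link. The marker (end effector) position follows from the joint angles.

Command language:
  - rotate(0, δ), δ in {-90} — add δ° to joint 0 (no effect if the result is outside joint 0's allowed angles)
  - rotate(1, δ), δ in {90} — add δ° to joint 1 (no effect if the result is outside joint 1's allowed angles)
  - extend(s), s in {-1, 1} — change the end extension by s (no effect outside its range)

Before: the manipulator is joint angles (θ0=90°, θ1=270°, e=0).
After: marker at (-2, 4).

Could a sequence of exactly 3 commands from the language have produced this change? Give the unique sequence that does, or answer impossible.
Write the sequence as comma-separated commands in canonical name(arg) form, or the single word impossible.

rotate(0, -90), rotate(0, -90), rotate(0, -90)

start: joint angles (θ0=90°, θ1=270°, e=0)
t=1 rotate(0, -90) ⇒ joint angles (θ0=0°, θ1=270°, e=0)
t=2 rotate(0, -90) ⇒ joint angles (θ0=270°, θ1=270°, e=0)
t=3 rotate(0, -90) ⇒ joint angles (θ0=180°, θ1=270°, e=0)
no other 3-command option fits: unique.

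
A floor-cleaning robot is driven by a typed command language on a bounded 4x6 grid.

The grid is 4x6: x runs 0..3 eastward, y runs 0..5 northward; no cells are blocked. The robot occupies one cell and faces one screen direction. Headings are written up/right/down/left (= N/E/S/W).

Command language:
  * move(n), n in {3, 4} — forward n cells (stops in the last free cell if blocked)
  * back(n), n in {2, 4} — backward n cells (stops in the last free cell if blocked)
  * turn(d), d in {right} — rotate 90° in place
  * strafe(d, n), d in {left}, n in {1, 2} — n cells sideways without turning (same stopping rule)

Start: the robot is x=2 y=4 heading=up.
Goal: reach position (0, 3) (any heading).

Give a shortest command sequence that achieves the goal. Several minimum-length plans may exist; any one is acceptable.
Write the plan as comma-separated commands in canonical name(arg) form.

move(3), strafe(left, 2), back(2)

begin: x=2 y=4 heading=up
t=1 move(3) ⇒ x=2 y=5 heading=up
t=2 strafe(left, 2) ⇒ x=0 y=5 heading=up
t=3 back(2) ⇒ x=0 y=3 heading=up
no 2-step plan works, so 3 is optimal.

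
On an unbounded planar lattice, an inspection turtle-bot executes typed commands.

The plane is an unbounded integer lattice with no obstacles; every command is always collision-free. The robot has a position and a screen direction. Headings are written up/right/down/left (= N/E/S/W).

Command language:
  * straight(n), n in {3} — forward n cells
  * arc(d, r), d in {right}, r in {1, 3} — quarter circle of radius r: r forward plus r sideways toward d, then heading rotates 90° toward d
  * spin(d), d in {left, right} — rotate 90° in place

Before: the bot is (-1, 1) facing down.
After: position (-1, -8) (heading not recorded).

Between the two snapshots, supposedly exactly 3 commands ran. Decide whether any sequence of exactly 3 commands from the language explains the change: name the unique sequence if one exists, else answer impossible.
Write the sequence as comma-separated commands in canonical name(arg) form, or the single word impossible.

t0: (-1, 1) facing down
step 1 (straight(3)): (-1, -2) facing down
step 2 (straight(3)): (-1, -5) facing down
step 3 (straight(3)): (-1, -8) facing down
all 125 alternatives checked — unique.

straight(3), straight(3), straight(3)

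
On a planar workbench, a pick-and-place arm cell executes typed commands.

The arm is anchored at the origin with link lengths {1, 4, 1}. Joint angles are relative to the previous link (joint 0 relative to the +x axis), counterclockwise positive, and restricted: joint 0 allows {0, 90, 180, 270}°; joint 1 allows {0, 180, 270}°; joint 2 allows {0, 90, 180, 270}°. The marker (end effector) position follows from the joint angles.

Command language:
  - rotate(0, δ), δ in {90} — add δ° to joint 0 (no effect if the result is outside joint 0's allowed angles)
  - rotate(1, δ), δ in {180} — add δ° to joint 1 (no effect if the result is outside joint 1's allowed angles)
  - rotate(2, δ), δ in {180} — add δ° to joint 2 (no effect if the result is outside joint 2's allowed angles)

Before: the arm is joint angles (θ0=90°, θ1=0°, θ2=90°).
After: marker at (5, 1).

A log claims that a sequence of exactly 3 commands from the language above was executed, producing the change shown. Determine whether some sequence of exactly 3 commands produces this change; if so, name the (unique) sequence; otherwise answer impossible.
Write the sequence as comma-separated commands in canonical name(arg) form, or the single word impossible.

rotate(0, 90), rotate(0, 90), rotate(0, 90)

initial: joint angles (θ0=90°, θ1=0°, θ2=90°)
[1] after rotate(0, 90): joint angles (θ0=180°, θ1=0°, θ2=90°)
[2] after rotate(0, 90): joint angles (θ0=270°, θ1=0°, θ2=90°)
[3] after rotate(0, 90): joint angles (θ0=0°, θ1=0°, θ2=90°)
all 27 alternatives checked — unique.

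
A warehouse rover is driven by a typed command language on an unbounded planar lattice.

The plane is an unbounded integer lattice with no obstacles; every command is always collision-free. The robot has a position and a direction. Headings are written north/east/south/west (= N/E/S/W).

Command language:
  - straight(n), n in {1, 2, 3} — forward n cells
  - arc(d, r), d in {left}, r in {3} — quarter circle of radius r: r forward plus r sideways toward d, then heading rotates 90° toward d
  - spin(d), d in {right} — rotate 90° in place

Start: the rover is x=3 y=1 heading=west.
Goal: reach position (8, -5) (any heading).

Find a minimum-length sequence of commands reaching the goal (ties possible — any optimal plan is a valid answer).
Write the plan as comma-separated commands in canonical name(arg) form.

from: x=3 y=1 heading=west
step 1 (arc(left, 3)): x=0 y=-2 heading=south
step 2 (arc(left, 3)): x=3 y=-5 heading=east
step 3 (straight(3)): x=6 y=-5 heading=east
step 4 (straight(2)): x=8 y=-5 heading=east
minimal: 4 command(s), checked below 4.

arc(left, 3), arc(left, 3), straight(3), straight(2)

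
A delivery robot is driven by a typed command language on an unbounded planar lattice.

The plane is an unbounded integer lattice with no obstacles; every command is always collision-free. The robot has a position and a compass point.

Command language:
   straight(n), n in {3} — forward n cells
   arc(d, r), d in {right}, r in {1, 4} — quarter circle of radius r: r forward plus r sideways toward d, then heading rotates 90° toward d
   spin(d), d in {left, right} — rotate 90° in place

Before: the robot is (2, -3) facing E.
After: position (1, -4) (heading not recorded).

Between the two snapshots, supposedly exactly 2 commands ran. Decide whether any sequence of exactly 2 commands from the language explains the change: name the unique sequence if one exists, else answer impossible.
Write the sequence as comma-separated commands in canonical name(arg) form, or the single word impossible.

spin(right), arc(right, 1)

key: order matters: swapping spin(right) and arc(right, 1) lands elsewhere
from: (2, -3) facing E
1. spin(right) → (2, -3) facing S
2. arc(right, 1) → (1, -4) facing W
no rival 2-sequence matches.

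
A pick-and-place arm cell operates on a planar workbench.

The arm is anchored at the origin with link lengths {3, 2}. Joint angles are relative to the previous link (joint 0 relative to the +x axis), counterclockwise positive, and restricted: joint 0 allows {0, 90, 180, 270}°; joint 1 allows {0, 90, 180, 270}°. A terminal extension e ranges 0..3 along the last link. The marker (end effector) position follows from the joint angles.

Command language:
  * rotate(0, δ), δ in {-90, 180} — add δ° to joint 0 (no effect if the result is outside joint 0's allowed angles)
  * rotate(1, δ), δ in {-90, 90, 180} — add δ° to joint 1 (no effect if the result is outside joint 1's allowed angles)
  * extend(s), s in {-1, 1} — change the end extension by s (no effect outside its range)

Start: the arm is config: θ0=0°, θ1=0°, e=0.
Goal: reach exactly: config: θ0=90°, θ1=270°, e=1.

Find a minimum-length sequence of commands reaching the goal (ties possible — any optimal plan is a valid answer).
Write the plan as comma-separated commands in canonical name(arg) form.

rotate(1, -90), rotate(0, -90), rotate(0, 180), extend(1)

begin: config: θ0=0°, θ1=0°, e=0
t=1 rotate(1, -90) ⇒ config: θ0=0°, θ1=270°, e=0
t=2 rotate(0, -90) ⇒ config: θ0=270°, θ1=270°, e=0
t=3 rotate(0, 180) ⇒ config: θ0=90°, θ1=270°, e=0
t=4 extend(1) ⇒ config: θ0=90°, θ1=270°, e=1
minimal: 4 command(s), checked below 4.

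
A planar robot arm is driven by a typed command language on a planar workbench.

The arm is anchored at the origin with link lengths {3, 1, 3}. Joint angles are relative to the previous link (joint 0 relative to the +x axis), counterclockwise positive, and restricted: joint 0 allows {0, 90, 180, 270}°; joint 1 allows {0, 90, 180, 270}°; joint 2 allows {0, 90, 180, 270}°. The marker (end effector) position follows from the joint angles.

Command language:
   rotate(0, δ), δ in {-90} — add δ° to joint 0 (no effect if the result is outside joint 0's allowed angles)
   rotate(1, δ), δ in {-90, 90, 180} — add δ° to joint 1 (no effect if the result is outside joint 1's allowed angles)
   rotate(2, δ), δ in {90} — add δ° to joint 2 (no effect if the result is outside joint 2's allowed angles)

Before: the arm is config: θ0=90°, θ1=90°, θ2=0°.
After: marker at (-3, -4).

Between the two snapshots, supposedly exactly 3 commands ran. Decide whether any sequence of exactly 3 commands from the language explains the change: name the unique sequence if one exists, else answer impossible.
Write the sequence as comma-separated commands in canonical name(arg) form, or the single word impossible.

rotate(0, -90), rotate(0, -90), rotate(0, -90)

initial: config: θ0=90°, θ1=90°, θ2=0°
step 1 (rotate(0, -90)): config: θ0=0°, θ1=90°, θ2=0°
step 2 (rotate(0, -90)): config: θ0=270°, θ1=90°, θ2=0°
step 3 (rotate(0, -90)): config: θ0=180°, θ1=90°, θ2=0°
uniquely the one of 125 3-step routes that fits.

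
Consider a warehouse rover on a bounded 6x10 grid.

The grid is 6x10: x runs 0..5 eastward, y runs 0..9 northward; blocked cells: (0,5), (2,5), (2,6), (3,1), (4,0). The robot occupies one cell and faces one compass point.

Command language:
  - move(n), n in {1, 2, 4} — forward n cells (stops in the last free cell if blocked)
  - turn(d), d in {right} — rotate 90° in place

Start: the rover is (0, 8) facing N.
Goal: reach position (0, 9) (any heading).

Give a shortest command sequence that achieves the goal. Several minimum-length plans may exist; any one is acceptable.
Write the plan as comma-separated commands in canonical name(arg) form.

from: (0, 8) facing N
[1] after move(2): (0, 9) facing N
minimal: 1 command(s), checked below 1.

move(2)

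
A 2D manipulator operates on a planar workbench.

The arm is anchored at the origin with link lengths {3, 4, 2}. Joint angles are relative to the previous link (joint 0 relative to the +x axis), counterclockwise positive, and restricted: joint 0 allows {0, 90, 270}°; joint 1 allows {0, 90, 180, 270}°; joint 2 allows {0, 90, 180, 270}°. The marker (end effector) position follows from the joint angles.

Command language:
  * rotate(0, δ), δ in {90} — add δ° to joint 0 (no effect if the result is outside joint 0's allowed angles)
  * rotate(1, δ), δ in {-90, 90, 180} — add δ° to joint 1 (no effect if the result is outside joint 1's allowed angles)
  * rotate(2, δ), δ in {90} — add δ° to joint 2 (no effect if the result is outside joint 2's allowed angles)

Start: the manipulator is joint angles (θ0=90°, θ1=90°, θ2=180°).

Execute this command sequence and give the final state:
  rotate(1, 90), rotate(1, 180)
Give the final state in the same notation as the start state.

begin: joint angles (θ0=90°, θ1=90°, θ2=180°)
1. rotate(1, 90) → joint angles (θ0=90°, θ1=180°, θ2=180°)
2. rotate(1, 180) → joint angles (θ0=90°, θ1=0°, θ2=180°)

joint angles (θ0=90°, θ1=0°, θ2=180°)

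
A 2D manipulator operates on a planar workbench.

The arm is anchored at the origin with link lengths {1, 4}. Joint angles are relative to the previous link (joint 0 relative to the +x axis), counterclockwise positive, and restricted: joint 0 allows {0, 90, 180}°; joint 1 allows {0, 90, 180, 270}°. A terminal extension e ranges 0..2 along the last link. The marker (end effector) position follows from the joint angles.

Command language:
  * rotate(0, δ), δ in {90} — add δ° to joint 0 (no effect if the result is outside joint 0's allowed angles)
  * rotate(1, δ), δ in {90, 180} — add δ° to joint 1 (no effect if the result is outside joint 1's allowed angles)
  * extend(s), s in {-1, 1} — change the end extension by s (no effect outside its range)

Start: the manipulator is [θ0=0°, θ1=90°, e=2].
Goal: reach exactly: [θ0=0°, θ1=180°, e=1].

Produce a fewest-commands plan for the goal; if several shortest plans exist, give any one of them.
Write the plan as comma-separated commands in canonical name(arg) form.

from: [θ0=0°, θ1=90°, e=2]
1. rotate(1, 90) → [θ0=0°, θ1=180°, e=2]
2. extend(-1) → [θ0=0°, θ1=180°, e=1]
shorter routes all fall short; 2 is best.

rotate(1, 90), extend(-1)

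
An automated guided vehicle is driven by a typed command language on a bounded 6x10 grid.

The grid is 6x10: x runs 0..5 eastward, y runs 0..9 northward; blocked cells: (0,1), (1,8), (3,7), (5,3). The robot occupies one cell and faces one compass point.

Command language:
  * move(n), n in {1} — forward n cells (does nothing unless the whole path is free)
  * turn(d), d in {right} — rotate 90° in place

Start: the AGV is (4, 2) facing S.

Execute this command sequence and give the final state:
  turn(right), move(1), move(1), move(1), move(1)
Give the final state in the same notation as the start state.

(0, 2) facing W

initial: (4, 2) facing S
1. turn(right) → (4, 2) facing W
2. move(1) → (3, 2) facing W
3. move(1) → (2, 2) facing W
4. move(1) → (1, 2) facing W
5. move(1) → (0, 2) facing W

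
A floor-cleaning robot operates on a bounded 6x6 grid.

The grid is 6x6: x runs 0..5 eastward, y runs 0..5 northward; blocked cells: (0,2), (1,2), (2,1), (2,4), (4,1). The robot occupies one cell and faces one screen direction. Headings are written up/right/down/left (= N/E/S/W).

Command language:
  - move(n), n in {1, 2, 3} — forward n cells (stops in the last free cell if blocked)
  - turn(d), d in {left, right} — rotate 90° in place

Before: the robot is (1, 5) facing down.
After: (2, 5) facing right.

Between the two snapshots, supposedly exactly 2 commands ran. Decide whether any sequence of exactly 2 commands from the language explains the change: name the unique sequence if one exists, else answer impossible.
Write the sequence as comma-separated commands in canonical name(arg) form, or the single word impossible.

turn(left), move(1)

key: cell and facing (now E) both changed — the 2 commands mix motion and turning
begin: (1, 5) facing down
1. turn(left) → (1, 5) facing right
2. move(1) → (2, 5) facing right
uniquely the one of 25 2-step routes that fits.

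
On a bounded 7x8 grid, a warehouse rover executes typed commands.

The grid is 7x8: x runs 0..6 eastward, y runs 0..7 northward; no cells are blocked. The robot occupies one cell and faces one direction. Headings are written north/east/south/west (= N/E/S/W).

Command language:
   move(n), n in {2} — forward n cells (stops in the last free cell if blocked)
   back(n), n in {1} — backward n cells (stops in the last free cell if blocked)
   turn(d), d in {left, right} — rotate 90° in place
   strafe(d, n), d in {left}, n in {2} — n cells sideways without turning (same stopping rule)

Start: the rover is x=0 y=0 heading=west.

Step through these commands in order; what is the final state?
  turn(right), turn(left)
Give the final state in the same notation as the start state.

x=0 y=0 heading=west

initial: x=0 y=0 heading=west
1. turn(right) → x=0 y=0 heading=north
2. turn(left) → x=0 y=0 heading=west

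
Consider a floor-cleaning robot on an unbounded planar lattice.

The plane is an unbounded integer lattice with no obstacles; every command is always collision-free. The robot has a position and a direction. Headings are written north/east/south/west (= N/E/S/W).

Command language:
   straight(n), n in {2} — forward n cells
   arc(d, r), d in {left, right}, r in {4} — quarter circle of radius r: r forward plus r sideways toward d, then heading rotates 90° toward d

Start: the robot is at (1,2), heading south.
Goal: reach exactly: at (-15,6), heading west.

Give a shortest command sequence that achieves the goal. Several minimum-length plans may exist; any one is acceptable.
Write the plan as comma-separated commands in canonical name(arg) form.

from: at (1,2), heading south
1. arc(right, 4) → at (-3,-2), heading west
2. arc(right, 4) → at (-7,2), heading north
3. arc(left, 4) → at (-11,6), heading west
4. straight(2) → at (-13,6), heading west
5. straight(2) → at (-15,6), heading west
minimal: 5 command(s), checked below 5.

arc(right, 4), arc(right, 4), arc(left, 4), straight(2), straight(2)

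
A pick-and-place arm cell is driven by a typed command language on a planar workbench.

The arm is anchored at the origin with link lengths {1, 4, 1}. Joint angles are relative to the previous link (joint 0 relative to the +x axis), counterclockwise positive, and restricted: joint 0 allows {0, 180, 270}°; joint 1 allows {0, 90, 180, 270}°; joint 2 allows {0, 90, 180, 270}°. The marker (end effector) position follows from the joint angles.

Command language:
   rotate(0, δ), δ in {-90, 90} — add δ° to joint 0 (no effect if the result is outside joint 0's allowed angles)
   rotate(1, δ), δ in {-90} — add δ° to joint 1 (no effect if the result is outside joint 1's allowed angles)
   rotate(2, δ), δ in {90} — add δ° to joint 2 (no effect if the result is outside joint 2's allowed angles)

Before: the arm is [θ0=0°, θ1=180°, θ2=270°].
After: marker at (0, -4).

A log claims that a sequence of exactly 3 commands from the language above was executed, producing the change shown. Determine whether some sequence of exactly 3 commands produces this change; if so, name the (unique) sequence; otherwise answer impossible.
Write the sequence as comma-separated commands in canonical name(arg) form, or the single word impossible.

t0: [θ0=0°, θ1=180°, θ2=270°]
[1] after rotate(1, -90): [θ0=0°, θ1=90°, θ2=270°]
[2] after rotate(1, -90): [θ0=0°, θ1=0°, θ2=270°]
[3] after rotate(1, -90): [θ0=0°, θ1=270°, θ2=270°]
no rival 3-sequence matches.

rotate(1, -90), rotate(1, -90), rotate(1, -90)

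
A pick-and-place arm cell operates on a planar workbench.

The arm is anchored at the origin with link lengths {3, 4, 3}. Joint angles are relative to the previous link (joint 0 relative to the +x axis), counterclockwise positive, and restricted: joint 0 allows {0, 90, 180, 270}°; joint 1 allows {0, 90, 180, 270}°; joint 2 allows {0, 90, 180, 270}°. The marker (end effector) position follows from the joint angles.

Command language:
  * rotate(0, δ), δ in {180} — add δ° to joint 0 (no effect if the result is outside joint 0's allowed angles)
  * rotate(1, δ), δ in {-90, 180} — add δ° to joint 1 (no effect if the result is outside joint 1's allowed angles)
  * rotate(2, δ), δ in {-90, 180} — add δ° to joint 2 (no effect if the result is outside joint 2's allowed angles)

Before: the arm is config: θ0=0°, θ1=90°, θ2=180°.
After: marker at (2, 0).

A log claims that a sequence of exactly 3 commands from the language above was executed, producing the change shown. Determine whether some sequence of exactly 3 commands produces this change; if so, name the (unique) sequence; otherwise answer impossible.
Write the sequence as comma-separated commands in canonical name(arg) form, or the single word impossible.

t0: config: θ0=0°, θ1=90°, θ2=180°
[1] after rotate(1, -90): config: θ0=0°, θ1=0°, θ2=180°
[2] after rotate(1, -90): config: θ0=0°, θ1=270°, θ2=180°
[3] after rotate(1, -90): config: θ0=0°, θ1=180°, θ2=180°
no other 3-command option fits: unique.

rotate(1, -90), rotate(1, -90), rotate(1, -90)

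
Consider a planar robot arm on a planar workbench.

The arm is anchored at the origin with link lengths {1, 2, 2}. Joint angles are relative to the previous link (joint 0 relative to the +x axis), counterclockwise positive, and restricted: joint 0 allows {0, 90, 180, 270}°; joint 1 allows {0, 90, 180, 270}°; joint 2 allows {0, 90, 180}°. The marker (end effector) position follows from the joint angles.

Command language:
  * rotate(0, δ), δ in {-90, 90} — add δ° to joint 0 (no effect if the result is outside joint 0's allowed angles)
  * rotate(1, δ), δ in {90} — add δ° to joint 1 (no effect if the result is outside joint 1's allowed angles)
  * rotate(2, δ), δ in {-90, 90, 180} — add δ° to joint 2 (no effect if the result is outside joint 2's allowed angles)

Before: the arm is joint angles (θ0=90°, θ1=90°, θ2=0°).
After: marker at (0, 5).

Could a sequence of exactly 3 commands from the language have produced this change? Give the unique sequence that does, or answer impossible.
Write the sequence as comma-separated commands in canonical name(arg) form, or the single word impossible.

rotate(1, 90), rotate(1, 90), rotate(1, 90)

start: joint angles (θ0=90°, θ1=90°, θ2=0°)
t=1 rotate(1, 90) ⇒ joint angles (θ0=90°, θ1=180°, θ2=0°)
t=2 rotate(1, 90) ⇒ joint angles (θ0=90°, θ1=270°, θ2=0°)
t=3 rotate(1, 90) ⇒ joint angles (θ0=90°, θ1=0°, θ2=0°)
all 216 alternatives checked — unique.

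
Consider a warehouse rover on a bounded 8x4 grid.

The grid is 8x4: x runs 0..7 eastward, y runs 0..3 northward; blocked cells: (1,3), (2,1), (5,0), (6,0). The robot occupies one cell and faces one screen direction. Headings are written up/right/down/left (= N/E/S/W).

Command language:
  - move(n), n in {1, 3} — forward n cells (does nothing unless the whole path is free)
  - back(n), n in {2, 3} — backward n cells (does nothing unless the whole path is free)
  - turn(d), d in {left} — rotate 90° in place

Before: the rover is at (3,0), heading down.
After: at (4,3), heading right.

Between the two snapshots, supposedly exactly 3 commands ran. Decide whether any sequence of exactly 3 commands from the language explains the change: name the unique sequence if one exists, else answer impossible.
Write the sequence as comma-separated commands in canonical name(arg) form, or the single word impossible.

back(3), turn(left), move(1)

key: running move(1) before back(3) would end elsewhere — order is forced
from: at (3,0), heading down
1. back(3) → at (3,3), heading down
2. turn(left) → at (3,3), heading right
3. move(1) → at (4,3), heading right
no rival 3-sequence matches.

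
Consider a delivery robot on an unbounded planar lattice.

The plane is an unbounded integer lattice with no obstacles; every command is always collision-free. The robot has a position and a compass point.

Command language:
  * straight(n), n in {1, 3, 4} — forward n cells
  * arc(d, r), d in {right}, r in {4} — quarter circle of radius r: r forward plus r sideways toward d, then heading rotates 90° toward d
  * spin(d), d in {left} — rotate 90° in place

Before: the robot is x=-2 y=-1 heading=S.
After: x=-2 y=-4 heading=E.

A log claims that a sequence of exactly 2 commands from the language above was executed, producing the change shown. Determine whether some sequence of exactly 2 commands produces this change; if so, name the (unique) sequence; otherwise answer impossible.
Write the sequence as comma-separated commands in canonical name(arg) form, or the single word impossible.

straight(3), spin(left)

key: order matters: swapping straight(3) and spin(left) lands elsewhere
start: x=-2 y=-1 heading=S
t=1 straight(3) ⇒ x=-2 y=-4 heading=S
t=2 spin(left) ⇒ x=-2 y=-4 heading=E
all 25 alternatives checked — unique.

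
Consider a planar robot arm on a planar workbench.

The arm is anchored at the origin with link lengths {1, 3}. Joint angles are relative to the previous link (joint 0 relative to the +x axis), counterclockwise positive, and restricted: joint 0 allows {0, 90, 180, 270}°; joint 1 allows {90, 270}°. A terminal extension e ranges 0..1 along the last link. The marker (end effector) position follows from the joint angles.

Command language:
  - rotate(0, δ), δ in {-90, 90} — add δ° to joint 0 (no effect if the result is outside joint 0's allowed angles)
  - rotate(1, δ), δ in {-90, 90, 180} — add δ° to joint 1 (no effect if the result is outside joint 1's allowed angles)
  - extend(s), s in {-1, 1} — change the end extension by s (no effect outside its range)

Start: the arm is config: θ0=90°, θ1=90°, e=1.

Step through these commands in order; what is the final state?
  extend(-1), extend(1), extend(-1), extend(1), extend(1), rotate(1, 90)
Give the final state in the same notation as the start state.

config: θ0=90°, θ1=90°, e=1

from: config: θ0=90°, θ1=90°, e=1
step 1 (extend(-1)): config: θ0=90°, θ1=90°, e=0
step 2 (extend(1)): config: θ0=90°, θ1=90°, e=1
step 3 (extend(-1)): config: θ0=90°, θ1=90°, e=0
step 4 (extend(1)): config: θ0=90°, θ1=90°, e=1
step 5 (extend(1)): config: θ0=90°, θ1=90°, e=1
step 6 (rotate(1, 90)): config: θ0=90°, θ1=90°, e=1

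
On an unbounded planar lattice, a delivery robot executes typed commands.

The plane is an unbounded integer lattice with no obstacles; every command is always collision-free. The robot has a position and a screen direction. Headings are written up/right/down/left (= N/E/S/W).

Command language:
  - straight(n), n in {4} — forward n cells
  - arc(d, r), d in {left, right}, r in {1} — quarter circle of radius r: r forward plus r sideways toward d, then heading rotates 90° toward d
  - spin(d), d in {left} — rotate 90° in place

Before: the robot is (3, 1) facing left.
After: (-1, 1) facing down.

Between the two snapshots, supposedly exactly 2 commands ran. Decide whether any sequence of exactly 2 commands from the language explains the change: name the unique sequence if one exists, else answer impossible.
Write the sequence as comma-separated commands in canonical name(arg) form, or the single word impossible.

key: cell and facing (now S) both changed — the 2 commands mix motion and turning
from: (3, 1) facing left
t=1 straight(4) ⇒ (-1, 1) facing left
t=2 spin(left) ⇒ (-1, 1) facing down
all 16 alternatives checked — unique.

straight(4), spin(left)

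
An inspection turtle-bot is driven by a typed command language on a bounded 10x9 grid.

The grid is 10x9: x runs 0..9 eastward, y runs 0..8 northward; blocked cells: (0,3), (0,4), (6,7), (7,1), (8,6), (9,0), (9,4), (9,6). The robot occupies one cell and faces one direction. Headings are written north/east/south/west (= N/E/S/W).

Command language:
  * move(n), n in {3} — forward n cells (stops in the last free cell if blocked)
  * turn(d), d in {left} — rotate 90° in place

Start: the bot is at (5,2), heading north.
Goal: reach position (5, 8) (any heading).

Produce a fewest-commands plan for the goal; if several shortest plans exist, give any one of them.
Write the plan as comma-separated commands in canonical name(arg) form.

begin: at (5,2), heading north
1. move(3) → at (5,5), heading north
2. move(3) → at (5,8), heading north
minimal: 2 command(s), checked below 2.

move(3), move(3)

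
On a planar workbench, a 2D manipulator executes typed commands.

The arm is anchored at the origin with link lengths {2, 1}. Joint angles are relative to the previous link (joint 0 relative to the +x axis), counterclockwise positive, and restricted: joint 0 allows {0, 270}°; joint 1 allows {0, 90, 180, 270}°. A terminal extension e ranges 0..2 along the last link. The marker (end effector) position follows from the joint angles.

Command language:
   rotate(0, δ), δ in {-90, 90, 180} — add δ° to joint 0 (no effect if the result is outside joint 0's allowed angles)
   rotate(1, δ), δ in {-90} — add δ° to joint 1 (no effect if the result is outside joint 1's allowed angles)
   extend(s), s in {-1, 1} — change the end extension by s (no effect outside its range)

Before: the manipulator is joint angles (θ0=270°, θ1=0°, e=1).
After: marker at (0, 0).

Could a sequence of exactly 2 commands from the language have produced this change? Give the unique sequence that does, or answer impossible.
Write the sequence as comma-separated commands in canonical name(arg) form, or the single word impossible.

t0: joint angles (θ0=270°, θ1=0°, e=1)
step 1 (rotate(1, -90)): joint angles (θ0=270°, θ1=270°, e=1)
step 2 (rotate(1, -90)): joint angles (θ0=270°, θ1=180°, e=1)
no other 2-command option fits: unique.

rotate(1, -90), rotate(1, -90)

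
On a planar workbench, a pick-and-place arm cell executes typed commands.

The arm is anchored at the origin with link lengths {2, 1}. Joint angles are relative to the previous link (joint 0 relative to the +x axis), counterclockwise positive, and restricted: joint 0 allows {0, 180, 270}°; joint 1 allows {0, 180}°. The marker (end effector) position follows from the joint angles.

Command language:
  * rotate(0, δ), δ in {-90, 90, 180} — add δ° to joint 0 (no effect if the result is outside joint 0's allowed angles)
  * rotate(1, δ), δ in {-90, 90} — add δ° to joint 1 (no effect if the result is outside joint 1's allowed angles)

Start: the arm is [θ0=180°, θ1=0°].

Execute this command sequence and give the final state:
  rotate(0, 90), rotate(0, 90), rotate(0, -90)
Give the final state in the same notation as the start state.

[θ0=270°, θ1=0°]

initial: [θ0=180°, θ1=0°]
t=1 rotate(0, 90) ⇒ [θ0=270°, θ1=0°]
t=2 rotate(0, 90) ⇒ [θ0=0°, θ1=0°]
t=3 rotate(0, -90) ⇒ [θ0=270°, θ1=0°]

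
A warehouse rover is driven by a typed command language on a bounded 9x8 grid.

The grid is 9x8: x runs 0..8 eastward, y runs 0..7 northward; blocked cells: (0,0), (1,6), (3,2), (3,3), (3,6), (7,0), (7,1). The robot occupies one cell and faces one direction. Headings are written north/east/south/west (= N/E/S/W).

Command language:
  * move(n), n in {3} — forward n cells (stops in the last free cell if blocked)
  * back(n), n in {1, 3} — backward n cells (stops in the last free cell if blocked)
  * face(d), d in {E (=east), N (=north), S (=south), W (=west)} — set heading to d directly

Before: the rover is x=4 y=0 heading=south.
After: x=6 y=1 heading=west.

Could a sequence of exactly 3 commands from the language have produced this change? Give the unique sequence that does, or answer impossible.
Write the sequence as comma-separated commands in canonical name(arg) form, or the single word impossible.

back(1), face(W), back(3)

key: position moved to (6,1) AND the heading swung to W — translation plus rotation needed
start: x=4 y=0 heading=south
[1] after back(1): x=4 y=1 heading=south
[2] after face(W): x=4 y=1 heading=west
[3] after back(3): x=6 y=1 heading=west
uniquely the one of 343 3-step routes that fits.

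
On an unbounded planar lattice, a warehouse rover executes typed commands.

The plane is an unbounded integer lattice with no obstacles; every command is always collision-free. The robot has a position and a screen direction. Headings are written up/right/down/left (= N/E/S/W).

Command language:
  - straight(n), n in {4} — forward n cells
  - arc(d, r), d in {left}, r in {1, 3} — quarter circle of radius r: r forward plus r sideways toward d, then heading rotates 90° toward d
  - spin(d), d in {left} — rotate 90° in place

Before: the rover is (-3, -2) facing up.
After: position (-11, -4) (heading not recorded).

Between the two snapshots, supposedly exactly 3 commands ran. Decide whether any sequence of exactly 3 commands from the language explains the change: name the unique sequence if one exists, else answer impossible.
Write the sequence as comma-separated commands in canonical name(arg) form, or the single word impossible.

key: order matters: swapping arc(left, 1) and arc(left, 3) lands elsewhere
from: (-3, -2) facing up
[1] after arc(left, 1): (-4, -1) facing left
[2] after straight(4): (-8, -1) facing left
[3] after arc(left, 3): (-11, -4) facing down
all 64 alternatives checked — unique.

arc(left, 1), straight(4), arc(left, 3)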